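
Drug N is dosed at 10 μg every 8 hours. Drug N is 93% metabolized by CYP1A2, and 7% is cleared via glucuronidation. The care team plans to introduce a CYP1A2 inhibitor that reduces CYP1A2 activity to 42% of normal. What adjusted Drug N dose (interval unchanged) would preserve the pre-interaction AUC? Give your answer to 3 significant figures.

4.61 μg

CYP1A2: 0.93 × 0.42 = 0.3906
Other: 0.07 (unchanged)
CL_new/CL_old = 0.3906 + 0.07 = 0.4606.
Css,avg = (dose rate)/CL, so holding Css fixed requires dose ∝ CL: 10 × 0.4606 = 4.61 μg.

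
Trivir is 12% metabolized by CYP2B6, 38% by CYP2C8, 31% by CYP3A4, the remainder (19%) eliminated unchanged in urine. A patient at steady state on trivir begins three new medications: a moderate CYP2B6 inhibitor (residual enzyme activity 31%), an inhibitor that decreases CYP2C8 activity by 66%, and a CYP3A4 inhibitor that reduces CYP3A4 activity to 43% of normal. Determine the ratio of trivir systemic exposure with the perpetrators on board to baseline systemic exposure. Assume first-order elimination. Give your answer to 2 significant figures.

The CYP2B6 pathway (12% of clearance) is reduced to 0.31× activity: 0.12 × 0.31 = 0.0372.
The CYP2C8 pathway (38% of clearance) is reduced to 0.34× activity: 0.38 × 0.34 = 0.1292.
The CYP3A4 pathway (31% of clearance) drops to 0.43× activity: 0.31 × 0.43 = 0.1333.
Non-CYP routes (19%) are unchanged.
Relative clearance = 0.0372 + 0.1292 + 0.1333 + 0.19 = 0.4897.
Because systemic exposure varies inversely with clearance, the combined effect is 1 / 0.4897 = 2.0.

2.0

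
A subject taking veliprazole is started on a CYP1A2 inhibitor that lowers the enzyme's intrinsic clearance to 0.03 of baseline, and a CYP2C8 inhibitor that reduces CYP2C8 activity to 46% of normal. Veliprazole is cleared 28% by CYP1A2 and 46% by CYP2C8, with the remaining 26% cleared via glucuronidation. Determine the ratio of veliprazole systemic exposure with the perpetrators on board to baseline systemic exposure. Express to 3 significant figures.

The CYP1A2 pathway (28% of clearance) falls to 0.03× activity: 0.28 × 0.03 = 0.0084.
The CYP2C8 pathway (46% of clearance) falls to 0.46× activity: 0.46 × 0.46 = 0.2116.
The remaining 26% of clearance is unaffected.
New clearance relative to baseline: 0.0084 + 0.2116 + 0.26 = 0.48.
Because systemic exposure varies inversely with clearance, the combined effect is 1 / 0.48 = 2.08.

2.08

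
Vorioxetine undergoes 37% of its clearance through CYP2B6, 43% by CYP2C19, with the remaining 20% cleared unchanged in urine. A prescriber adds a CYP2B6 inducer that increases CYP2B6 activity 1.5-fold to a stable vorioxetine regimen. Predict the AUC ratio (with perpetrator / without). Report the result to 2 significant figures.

CYP2B6: 0.37 × 1.5 = 0.555
CYP2C19: 0.43 (unchanged)
Other: 0.2 (unchanged)
CL_new/CL_old = 0.555 + 0.43 + 0.2 = 1.185.
AUC is inversely proportional to clearance, so the fold-change is 1 / 1.185 = 0.84.

0.84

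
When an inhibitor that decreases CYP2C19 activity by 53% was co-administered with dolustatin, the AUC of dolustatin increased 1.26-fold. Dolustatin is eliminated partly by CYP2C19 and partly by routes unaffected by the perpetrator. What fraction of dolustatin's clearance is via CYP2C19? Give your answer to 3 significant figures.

0.389

Write x for the fraction cleared via CYP2C19. The observed AUC change means clearance fell to 1/1.26 = 0.7937 of baseline.
Only the CYP2C19 route changed, so 0.7937 = x·0.47 + (1 − x), giving x = 0.389.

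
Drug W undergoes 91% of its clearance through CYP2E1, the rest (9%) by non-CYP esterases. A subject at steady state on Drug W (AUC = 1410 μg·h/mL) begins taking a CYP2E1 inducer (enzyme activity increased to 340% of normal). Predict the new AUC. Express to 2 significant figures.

CYP2E1: 0.91 × 3.4 = 3.094
Other: 0.09 (unchanged)
CL_new/CL_old = 3.094 + 0.09 = 3.184.
New AUC = baseline ÷ relative clearance = 1410 / 3.184 = 4.4 × 10² μg·h/mL.

4.4 × 10² μg·h/mL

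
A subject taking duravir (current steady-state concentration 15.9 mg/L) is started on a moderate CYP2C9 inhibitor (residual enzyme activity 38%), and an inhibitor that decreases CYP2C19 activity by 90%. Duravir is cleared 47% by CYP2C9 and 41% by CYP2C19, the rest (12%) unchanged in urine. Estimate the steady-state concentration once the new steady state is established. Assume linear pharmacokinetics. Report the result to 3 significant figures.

46.8 mg/L

The CYP2C9 pathway (47% of clearance) drops to 0.38× activity: 0.47 × 0.38 = 0.1786.
The CYP2C19 pathway (41% of clearance) drops to 0.1× activity: 0.41 × 0.1 = 0.041.
The remaining 12% of clearance is unaffected.
CL_new/CL_old = 0.1786 + 0.041 + 0.12 = 0.3396.
New steady-state concentration = 15.9 / 0.3396 = 46.8 mg/L (concentration scales inversely with clearance).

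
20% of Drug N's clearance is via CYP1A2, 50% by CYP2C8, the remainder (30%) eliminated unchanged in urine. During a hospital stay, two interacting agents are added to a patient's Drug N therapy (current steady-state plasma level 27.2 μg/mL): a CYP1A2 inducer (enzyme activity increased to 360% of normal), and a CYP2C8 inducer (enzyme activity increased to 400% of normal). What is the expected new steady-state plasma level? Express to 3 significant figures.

The CYP1A2 pathway (20% of clearance) increases to 3.6× activity: 0.2 × 3.6 = 0.72.
The CYP2C8 pathway (50% of clearance) is boosted to 4× activity: 0.5 × 4 = 2.
Non-CYP routes (30%) are unchanged.
CL_new/CL_old = 0.72 + 2 + 0.3 = 3.02.
Steady-state plasma level ∝ 1/CL: new value = 27.2 / 3.02 = 9.01 μg/mL.

9.01 μg/mL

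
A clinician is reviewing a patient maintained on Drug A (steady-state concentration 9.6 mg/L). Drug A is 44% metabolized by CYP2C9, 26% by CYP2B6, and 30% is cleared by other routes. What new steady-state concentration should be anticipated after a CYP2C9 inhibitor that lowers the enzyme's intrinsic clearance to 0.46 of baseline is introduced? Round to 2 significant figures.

The CYP2C9 pathway (44% of clearance) drops to 0.46× activity: 0.44 × 0.46 = 0.2024.
CYP2B6 (26%) and the residual 30% are unaffected.
CL_new/CL_old = 0.2024 + 0.26 + 0.3 = 0.7624.
Steady-state concentration ∝ 1/CL, so new value = 9.6 / 0.7624 = 13 mg/L.

13 mg/L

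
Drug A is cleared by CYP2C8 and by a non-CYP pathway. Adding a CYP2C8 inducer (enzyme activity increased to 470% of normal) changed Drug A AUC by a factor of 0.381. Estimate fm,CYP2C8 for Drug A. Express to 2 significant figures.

0.44

CL'/CL = 1 / 0.381 = 2.625
4.7·fm + (1 − fm) = 2.625
fm = (2.625 − 1) / (4.7 − 1) = 0.44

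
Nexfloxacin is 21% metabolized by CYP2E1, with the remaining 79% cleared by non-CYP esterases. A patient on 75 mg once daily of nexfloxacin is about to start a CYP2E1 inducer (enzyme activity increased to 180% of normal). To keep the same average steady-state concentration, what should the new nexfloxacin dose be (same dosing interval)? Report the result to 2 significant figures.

88 mg

CYP2E1: 0.21 × 1.8 = 0.378
Other: 0.79 (unchanged)
New clearance relative to baseline: 0.378 + 0.79 = 1.168.
Css,avg = (dose rate)/CL, so holding Css fixed requires dose ∝ CL: 75 × 1.168 = 88 mg.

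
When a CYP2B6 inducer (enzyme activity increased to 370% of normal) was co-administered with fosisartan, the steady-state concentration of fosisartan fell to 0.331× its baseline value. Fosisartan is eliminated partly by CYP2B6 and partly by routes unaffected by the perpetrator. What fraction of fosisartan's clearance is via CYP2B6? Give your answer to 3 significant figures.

Call the CYP2B6 fraction fm. After the interaction, CL_new/CL_old = fm × 3.7 + (1 − fm).
Steady-state concentration ratio = 1 / (new CL fraction), so new CL fraction = 1 / 0.331 = 3.021.
fm × 3.7 + 1 − fm = 3.021  ⇒  fm × (3.7 − 1) = 2.021  ⇒  fm = 0.749.

0.749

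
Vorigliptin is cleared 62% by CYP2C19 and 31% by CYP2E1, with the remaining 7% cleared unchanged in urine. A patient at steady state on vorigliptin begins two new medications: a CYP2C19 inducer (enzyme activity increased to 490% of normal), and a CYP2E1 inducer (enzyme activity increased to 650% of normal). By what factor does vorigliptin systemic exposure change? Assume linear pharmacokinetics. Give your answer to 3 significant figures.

CYP2C19: 0.62 × 4.9 = 3.038
CYP2E1: 0.31 × 6.5 = 2.015
Other: 0.07 (unchanged)
New clearance relative to baseline: 3.038 + 2.015 + 0.07 = 5.123.
Net systemic exposure ratio = 1 / 5.123 = 0.195.

0.195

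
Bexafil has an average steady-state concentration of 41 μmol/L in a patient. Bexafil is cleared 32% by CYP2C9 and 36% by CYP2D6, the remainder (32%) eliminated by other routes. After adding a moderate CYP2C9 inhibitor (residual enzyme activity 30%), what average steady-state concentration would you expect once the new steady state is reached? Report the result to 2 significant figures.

The CYP2C9 pathway (32% of clearance) falls to 0.3× activity: 0.32 × 0.3 = 0.096.
CYP2D6 (36%) and the residual 32% are unaffected.
New clearance relative to baseline: 0.096 + 0.36 + 0.32 = 0.776.
Average steady-state concentration ∝ 1/CL, so new value = 41 / 0.776 = 53 μmol/L.

53 μmol/L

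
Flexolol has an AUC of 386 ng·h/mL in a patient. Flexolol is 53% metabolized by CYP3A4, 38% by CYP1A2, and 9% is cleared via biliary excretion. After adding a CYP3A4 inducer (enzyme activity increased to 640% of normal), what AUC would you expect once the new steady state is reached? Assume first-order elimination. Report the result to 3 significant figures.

The CYP3A4 pathway (53% of clearance) is boosted to 6.4× activity: 0.53 × 6.4 = 3.392.
CYP1A2 (38%) and the residual 9% are unaffected.
New clearance relative to baseline: 3.392 + 0.38 + 0.09 = 3.862.
AUC ∝ 1/CL, so new value = 386 / 3.862 = 99.9 ng·h/mL.

99.9 ng·h/mL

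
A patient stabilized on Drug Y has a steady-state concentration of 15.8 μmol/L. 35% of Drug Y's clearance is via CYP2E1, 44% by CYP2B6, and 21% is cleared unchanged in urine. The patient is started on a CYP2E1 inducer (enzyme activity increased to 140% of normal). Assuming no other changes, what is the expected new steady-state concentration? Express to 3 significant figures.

CYP2E1: 0.35 × 1.4 = 0.49
CYP2B6: 0.44 (unchanged)
Other: 0.21 (unchanged)
Relative clearance = 0.49 + 0.44 + 0.21 = 1.14.
With dosing unchanged, steady-state concentration scales as 1/CL: 15.8 / 1.14 = 13.9 μmol/L.

13.9 μmol/L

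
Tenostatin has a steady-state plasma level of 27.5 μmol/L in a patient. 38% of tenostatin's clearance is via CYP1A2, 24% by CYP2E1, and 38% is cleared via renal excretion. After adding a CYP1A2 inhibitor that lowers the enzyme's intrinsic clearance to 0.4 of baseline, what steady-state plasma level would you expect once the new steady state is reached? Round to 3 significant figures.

The CYP1A2 pathway (38% of clearance) drops to 0.4× activity: 0.38 × 0.4 = 0.152.
CYP2E1 (24%) and the residual 38% are unaffected.
CL_new/CL_old = 0.152 + 0.24 + 0.38 = 0.772.
New steady-state plasma level = baseline ÷ relative clearance = 27.5 / 0.772 = 35.6 μmol/L.

35.6 μmol/L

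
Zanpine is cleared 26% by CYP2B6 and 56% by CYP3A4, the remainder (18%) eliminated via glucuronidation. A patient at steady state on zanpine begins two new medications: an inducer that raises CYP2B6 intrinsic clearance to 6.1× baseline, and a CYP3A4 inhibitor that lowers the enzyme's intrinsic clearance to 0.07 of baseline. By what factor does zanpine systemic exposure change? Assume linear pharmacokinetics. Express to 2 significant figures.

0.55

The CYP2B6 pathway (26% of clearance) rises to 6.1× activity: 0.26 × 6.1 = 1.586.
The CYP3A4 pathway (56% of clearance) is reduced to 0.07× activity: 0.56 × 0.07 = 0.0392.
The remaining 18% of clearance is unaffected.
New clearance relative to baseline: 1.586 + 0.0392 + 0.18 = 1.8052.
Net systemic exposure ratio = 1 / 1.8052 = 0.55.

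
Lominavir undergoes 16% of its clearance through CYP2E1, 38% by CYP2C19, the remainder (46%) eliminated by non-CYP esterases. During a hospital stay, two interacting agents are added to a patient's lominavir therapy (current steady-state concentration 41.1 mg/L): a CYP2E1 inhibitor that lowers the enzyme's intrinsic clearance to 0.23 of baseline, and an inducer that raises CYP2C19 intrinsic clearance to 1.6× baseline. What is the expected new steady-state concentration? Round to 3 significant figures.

The CYP2E1 pathway (16% of clearance) falls to 0.23× activity: 0.16 × 0.23 = 0.0368.
The CYP2C19 pathway (38% of clearance) rises to 1.6× activity: 0.38 × 1.6 = 0.608.
The remaining 46% of clearance is unaffected.
CL_new/CL_old = 0.0368 + 0.608 + 0.46 = 1.1048.
Steady-state concentration ∝ 1/CL: new value = 41.1 / 1.1048 = 37.2 mg/L.

37.2 mg/L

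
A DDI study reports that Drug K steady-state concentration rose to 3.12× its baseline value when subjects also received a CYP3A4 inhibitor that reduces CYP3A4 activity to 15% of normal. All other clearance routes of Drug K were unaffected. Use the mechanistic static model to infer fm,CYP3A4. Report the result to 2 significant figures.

0.80

CL'/CL = 1 / 3.12 = 0.3205
0.15·fm + (1 − fm) = 0.3205
fm = (0.3205 − 1) / (0.15 − 1) = 0.80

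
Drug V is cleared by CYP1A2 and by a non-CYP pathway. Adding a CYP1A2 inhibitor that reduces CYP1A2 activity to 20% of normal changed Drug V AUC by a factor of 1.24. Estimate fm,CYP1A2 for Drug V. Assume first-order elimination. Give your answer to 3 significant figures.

Let x = fm,CYP1A2. Because AUC ∝ 1/CL, relative clearance fell to 1/1.24 = 0.8065.
Only the CYP1A2 route changed, so 0.8065 = x·0.2 + (1 − x), giving x = 0.242.

0.242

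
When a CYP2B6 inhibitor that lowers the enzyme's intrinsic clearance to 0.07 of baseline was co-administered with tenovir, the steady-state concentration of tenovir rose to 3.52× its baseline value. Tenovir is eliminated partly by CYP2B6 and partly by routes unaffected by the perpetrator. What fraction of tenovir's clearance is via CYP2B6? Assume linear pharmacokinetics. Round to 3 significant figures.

0.770

CL'/CL = 1 / 3.52 = 0.2841
0.07·fm + (1 − fm) = 0.2841
fm = (0.2841 − 1) / (0.07 − 1) = 0.770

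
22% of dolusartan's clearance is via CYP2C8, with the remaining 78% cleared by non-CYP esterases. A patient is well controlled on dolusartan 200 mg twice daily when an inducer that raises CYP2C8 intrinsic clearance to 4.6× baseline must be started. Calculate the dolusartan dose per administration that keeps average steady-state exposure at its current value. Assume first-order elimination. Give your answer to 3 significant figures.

358 mg

CYP2C8: 0.22 × 4.6 = 1.012
Other: 0.78 (unchanged)
CL_new/CL_old = 1.012 + 0.78 = 1.792.
Css,avg = (dose rate)/CL, so holding Css fixed requires dose ∝ CL: 200 × 1.792 = 358 mg.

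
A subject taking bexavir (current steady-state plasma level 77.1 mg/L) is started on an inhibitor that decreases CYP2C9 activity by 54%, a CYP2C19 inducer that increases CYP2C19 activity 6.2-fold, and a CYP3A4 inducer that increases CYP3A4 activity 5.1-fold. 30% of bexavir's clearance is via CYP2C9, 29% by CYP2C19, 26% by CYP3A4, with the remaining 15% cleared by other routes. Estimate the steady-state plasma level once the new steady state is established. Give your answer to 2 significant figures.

The CYP2C9 pathway (30% of clearance) falls to 0.46× activity: 0.3 × 0.46 = 0.138.
The CYP2C19 pathway (29% of clearance) increases to 6.2× activity: 0.29 × 6.2 = 1.798.
The CYP3A4 pathway (26% of clearance) increases to 5.1× activity: 0.26 × 5.1 = 1.326.
The remaining 15% of clearance is unaffected.
New clearance relative to baseline: 0.138 + 1.798 + 1.326 + 0.15 = 3.412.
Steady-state plasma level ∝ 1/CL: new value = 77.1 / 3.412 = 23 mg/L.

23 mg/L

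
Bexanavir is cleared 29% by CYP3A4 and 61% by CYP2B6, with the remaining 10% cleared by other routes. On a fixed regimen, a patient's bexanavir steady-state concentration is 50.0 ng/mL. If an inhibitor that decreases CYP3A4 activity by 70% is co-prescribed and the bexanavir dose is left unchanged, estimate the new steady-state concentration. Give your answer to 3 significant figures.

CYP3A4: 0.29 × 0.3 = 0.087
CYP2B6: 0.61 (unchanged)
Other: 0.1 (unchanged)
CL_new/CL_old = 0.087 + 0.61 + 0.1 = 0.797.
With dosing unchanged, steady-state concentration scales as 1/CL: 50.0 / 0.797 = 62.7 ng/mL.

62.7 ng/mL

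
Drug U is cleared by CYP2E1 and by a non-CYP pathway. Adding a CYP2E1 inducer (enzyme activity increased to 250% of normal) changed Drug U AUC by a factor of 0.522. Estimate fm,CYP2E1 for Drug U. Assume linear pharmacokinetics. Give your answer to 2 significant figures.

CL'/CL = 1 / 0.522 = 1.916
2.5·fm + (1 − fm) = 1.916
fm = (1.916 − 1) / (2.5 − 1) = 0.61

0.61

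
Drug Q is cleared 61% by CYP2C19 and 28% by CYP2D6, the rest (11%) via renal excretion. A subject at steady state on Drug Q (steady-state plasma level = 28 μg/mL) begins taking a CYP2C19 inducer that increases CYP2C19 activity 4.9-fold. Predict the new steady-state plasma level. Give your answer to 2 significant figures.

The CYP2C19 pathway (61% of clearance) rises to 4.9× activity: 0.61 × 4.9 = 2.989.
CYP2D6 (28%) and the residual 11% are unaffected.
CL_new/CL_old = 2.989 + 0.28 + 0.11 = 3.379.
Steady-state plasma level ∝ 1/CL, so new value = 28 / 3.379 = 8.3 μg/mL.

8.3 μg/mL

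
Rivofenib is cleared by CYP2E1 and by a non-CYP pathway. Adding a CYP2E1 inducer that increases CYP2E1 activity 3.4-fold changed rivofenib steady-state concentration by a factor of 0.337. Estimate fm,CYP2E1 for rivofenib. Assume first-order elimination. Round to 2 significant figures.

0.82

Let fm be the CYP2E1 fraction. New clearance relative to baseline = fm × 3.4 + (1 − fm).
Steady-state concentration ratio = 1 / (new CL fraction), so new CL fraction = 1 / 0.337 = 2.967.
fm × 3.4 + 1 − fm = 2.967  ⇒  fm × (3.4 − 1) = 1.967  ⇒  fm = 0.82.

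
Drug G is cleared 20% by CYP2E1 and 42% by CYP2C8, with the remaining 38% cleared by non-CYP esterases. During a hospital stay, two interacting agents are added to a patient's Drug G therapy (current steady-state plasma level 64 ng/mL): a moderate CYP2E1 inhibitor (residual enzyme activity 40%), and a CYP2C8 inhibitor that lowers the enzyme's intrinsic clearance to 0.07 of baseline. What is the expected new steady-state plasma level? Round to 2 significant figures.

The CYP2E1 pathway (20% of clearance) drops to 0.4× activity: 0.2 × 0.4 = 0.08.
The CYP2C8 pathway (42% of clearance) is reduced to 0.07× activity: 0.42 × 0.07 = 0.0294.
The remaining 38% of clearance is unaffected.
New clearance relative to baseline: 0.08 + 0.0294 + 0.38 = 0.4894.
Steady-state plasma level ∝ 1/CL: new value = 64 / 0.4894 = 1.3 × 10² ng/mL.

1.3 × 10² ng/mL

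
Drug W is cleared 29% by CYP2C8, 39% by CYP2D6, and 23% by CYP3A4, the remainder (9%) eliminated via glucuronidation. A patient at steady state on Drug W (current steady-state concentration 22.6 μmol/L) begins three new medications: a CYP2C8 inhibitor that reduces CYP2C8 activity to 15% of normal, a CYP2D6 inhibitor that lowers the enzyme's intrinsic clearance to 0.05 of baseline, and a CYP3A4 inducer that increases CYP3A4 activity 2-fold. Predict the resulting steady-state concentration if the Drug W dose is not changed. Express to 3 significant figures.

36.9 μmol/L

The CYP2C8 pathway (29% of clearance) is reduced to 0.15× activity: 0.29 × 0.15 = 0.0435.
The CYP2D6 pathway (39% of clearance) is reduced to 0.05× activity: 0.39 × 0.05 = 0.0195.
The CYP3A4 pathway (23% of clearance) increases to 2× activity: 0.23 × 2 = 0.46.
The remaining 9% of clearance is unaffected.
New clearance relative to baseline: 0.0435 + 0.0195 + 0.46 + 0.09 = 0.613.
Dividing the baseline by the relative clearance: 22.6 / 0.613 = 36.9 μmol/L.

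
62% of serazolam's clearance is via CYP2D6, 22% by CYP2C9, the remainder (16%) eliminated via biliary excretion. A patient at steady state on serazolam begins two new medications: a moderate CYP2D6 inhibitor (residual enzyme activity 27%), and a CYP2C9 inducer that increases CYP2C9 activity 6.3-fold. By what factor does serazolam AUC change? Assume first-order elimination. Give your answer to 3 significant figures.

The CYP2D6 pathway (62% of clearance) is reduced to 0.27× activity: 0.62 × 0.27 = 0.1674.
The CYP2C9 pathway (22% of clearance) rises to 6.3× activity: 0.22 × 6.3 = 1.386.
Non-CYP routes (16%) are unchanged.
New clearance relative to baseline: 0.1674 + 1.386 + 0.16 = 1.7134.
Net AUC ratio = 1 / 1.7134 = 0.584.

0.584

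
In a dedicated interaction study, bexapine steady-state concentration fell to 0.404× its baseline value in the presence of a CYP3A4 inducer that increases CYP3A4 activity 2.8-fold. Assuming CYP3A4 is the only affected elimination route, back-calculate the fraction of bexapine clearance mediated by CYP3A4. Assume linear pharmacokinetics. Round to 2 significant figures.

0.82

Let x = fm,CYP3A4. Because steady-state concentration ∝ 1/CL, relative clearance rose to 1/0.404 = 2.475.
Setting x·2.8 + (1 − x) = 2.475 and solving: x = (2.475 − 1)/(2.8 − 1) = 0.82.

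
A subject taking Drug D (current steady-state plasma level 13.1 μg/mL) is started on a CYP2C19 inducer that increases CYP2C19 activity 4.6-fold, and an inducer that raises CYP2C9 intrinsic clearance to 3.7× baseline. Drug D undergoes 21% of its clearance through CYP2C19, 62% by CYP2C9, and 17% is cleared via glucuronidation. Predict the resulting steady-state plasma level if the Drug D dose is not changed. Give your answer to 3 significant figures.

The CYP2C19 pathway (21% of clearance) rises to 4.6× activity: 0.21 × 4.6 = 0.966.
The CYP2C9 pathway (62% of clearance) rises to 3.7× activity: 0.62 × 3.7 = 2.294.
Non-CYP routes (17%) are unchanged.
New clearance relative to baseline: 0.966 + 2.294 + 0.17 = 3.43.
New steady-state plasma level = 13.1 / 3.43 = 3.82 μg/mL (concentration scales inversely with clearance).

3.82 μg/mL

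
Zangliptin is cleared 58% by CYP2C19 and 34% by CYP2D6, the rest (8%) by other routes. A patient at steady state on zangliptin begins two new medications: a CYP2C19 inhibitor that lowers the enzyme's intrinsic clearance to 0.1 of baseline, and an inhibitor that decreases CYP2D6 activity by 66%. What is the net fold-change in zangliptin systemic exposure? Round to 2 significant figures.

The CYP2C19 pathway (58% of clearance) drops to 0.1× activity: 0.58 × 0.1 = 0.058.
The CYP2D6 pathway (34% of clearance) drops to 0.34× activity: 0.34 × 0.34 = 0.1156.
Non-CYP routes (8%) are unchanged.
CL_new/CL_old = 0.058 + 0.1156 + 0.08 = 0.2536.
Systemic exposure ∝ 1/CL: fold-change = 1 / 0.2536 = 3.9.

3.9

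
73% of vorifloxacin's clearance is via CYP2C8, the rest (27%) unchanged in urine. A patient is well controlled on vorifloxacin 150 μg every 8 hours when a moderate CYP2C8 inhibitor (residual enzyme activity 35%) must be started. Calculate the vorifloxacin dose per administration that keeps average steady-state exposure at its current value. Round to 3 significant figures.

78.8 μg

CYP2C8: 0.73 × 0.35 = 0.2555
Other: 0.27 (unchanged)
New clearance relative to baseline: 0.2555 + 0.27 = 0.5255.
Exposure is unchanged when dose changes in proportion to clearance. New dose = 150 μg × 0.5255 = 78.8 μg.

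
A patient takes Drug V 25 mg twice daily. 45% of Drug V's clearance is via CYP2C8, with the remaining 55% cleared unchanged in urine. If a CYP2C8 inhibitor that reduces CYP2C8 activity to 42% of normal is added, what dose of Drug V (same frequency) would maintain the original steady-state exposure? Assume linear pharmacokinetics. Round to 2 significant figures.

The CYP2C8 pathway (45% of clearance) is reduced to 0.42× activity: 0.45 × 0.42 = 0.189.
The remaining 55% of clearance is unaffected.
Relative clearance = 0.189 + 0.55 = 0.739.
Css,avg = (dose rate)/CL, so holding Css fixed requires dose ∝ CL: 25 × 0.739 = 18 mg.

18 mg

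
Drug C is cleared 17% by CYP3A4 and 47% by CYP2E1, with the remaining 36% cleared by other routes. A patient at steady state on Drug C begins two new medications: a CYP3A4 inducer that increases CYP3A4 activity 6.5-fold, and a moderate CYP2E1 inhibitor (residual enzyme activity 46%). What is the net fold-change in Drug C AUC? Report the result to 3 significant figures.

The CYP3A4 pathway (17% of clearance) increases to 6.5× activity: 0.17 × 6.5 = 1.105.
The CYP2E1 pathway (47% of clearance) drops to 0.46× activity: 0.47 × 0.46 = 0.2162.
The remaining 36% of clearance is unaffected.
Relative clearance = 1.105 + 0.2162 + 0.36 = 1.6812.
Net AUC ratio = 1 / 1.6812 = 0.595.

0.595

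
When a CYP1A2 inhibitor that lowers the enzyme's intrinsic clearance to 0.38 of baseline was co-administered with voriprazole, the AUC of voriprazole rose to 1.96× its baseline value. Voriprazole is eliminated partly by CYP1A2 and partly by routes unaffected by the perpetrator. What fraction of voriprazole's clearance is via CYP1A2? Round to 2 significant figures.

CL'/CL = 1 / 1.96 = 0.5102
0.38·fm + (1 − fm) = 0.5102
fm = (0.5102 − 1) / (0.38 − 1) = 0.79

0.79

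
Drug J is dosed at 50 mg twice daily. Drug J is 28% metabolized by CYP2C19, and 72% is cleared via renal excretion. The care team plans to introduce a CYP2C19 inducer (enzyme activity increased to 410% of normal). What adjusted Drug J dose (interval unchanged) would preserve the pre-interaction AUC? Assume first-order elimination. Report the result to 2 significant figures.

93 mg

CYP2C19: 0.28 × 4.1 = 1.148
Other: 0.72 (unchanged)
New clearance relative to baseline: 1.148 + 0.72 = 1.868.
Css,avg = (dose rate)/CL, so holding Css fixed requires dose ∝ CL: 50 × 1.868 = 93 mg.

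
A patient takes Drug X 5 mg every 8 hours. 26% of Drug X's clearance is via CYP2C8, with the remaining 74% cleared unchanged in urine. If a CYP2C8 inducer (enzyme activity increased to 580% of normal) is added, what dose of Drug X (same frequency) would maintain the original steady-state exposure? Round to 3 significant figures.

The CYP2C8 pathway (26% of clearance) rises to 5.8× activity: 0.26 × 5.8 = 1.508.
Non-CYP routes (74%) are unchanged.
New clearance relative to baseline: 1.508 + 0.74 = 2.248.
Css,avg = (dose rate)/CL, so holding Css fixed requires dose ∝ CL: 5 × 2.248 = 11.2 mg.

11.2 mg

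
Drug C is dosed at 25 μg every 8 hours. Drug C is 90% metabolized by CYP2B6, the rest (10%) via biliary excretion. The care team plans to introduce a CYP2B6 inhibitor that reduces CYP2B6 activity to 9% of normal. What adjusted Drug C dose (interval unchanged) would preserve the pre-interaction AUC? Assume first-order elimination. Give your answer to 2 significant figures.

The CYP2B6 pathway (90% of clearance) falls to 0.09× activity: 0.9 × 0.09 = 0.081.
Non-CYP routes (10%) are unchanged.
New clearance relative to baseline: 0.081 + 0.1 = 0.181.
Css,avg = (dose rate)/CL, so holding Css fixed requires dose ∝ CL: 25 × 0.181 = 4.5 μg.

4.5 μg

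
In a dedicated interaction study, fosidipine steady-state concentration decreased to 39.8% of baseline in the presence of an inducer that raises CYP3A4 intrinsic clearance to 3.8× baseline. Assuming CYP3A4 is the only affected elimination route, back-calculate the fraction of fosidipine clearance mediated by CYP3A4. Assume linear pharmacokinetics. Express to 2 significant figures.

Call the CYP3A4 fraction fm. After the interaction, CL_new/CL_old = fm × 3.8 + (1 − fm).
Steady-state concentration ratio = 1 / (new CL fraction), so new CL fraction = 1 / 0.398 = 2.513.
fm × 3.8 + 1 − fm = 2.513  ⇒  fm × (3.8 − 1) = 1.513  ⇒  fm = 0.54.

0.54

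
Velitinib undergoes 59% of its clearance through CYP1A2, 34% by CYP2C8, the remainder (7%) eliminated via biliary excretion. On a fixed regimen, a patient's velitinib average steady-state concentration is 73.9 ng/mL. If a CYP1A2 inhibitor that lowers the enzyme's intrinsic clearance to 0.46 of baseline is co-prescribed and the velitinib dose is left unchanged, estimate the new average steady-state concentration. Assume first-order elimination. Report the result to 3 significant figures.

CYP1A2: 0.59 × 0.46 = 0.2714
CYP2C8: 0.34 (unchanged)
Other: 0.07 (unchanged)
New clearance relative to baseline: 0.2714 + 0.34 + 0.07 = 0.6814.
New average steady-state concentration = baseline ÷ relative clearance = 73.9 / 0.6814 = 108 ng/mL.

108 ng/mL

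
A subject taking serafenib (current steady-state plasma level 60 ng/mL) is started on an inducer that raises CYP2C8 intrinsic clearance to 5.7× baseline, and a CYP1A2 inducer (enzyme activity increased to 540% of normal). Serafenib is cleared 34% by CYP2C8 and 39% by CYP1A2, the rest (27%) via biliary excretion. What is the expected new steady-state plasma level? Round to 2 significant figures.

14 ng/mL

CYP2C8: 0.34 × 5.7 = 1.938
CYP1A2: 0.39 × 5.4 = 2.106
Other: 0.27 (unchanged)
Relative clearance = 1.938 + 2.106 + 0.27 = 4.314.
Steady-state plasma level ∝ 1/CL: new value = 60 / 4.314 = 14 ng/mL.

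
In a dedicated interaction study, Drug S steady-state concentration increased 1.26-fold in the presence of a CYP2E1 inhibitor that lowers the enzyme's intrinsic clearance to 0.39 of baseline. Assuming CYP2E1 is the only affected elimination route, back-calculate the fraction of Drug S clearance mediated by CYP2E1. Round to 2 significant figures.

0.34

Let fm be the CYP2E1 fraction. New clearance relative to baseline = fm × 0.39 + (1 − fm).
Steady-state concentration ratio = 1 / (new CL fraction), so new CL fraction = 1 / 1.26 = 0.7937.
fm × 0.39 + 1 − fm = 0.7937  ⇒  fm × (0.39 − 1) = −0.2063  ⇒  fm = 0.34.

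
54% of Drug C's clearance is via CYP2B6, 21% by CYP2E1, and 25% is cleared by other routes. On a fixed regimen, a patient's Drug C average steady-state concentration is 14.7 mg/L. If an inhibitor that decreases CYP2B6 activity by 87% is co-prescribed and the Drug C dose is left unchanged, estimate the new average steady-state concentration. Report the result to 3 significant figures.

27.7 mg/L

The CYP2B6 pathway (54% of clearance) falls to 0.13× activity: 0.54 × 0.13 = 0.0702.
CYP2E1 (21%) and the residual 25% are unaffected.
New clearance relative to baseline: 0.0702 + 0.21 + 0.25 = 0.5302.
With dosing unchanged, average steady-state concentration scales as 1/CL: 14.7 / 0.5302 = 27.7 mg/L.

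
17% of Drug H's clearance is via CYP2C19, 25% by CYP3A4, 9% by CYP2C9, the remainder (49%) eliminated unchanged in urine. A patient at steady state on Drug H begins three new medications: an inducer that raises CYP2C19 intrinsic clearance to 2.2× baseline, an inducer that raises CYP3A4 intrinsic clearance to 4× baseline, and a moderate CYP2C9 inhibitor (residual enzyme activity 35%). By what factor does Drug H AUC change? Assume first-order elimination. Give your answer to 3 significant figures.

0.528

CYP2C19: 0.17 × 2.2 = 0.374
CYP3A4: 0.25 × 4 = 1
CYP2C9: 0.09 × 0.35 = 0.0315
Other: 0.49 (unchanged)
New clearance relative to baseline: 0.374 + 1 + 0.0315 + 0.49 = 1.8955.
AUC ∝ 1/CL: fold-change = 1 / 1.8955 = 0.528.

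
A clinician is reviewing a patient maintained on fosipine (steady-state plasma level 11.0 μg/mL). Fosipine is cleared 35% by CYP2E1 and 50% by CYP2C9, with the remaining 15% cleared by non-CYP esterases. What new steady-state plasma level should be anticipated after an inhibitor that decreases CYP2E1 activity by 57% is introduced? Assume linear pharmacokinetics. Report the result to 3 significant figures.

13.7 μg/mL

CYP2E1: 0.35 × 0.43 = 0.1505
CYP2C9: 0.5 (unchanged)
Other: 0.15 (unchanged)
New clearance relative to baseline: 0.1505 + 0.5 + 0.15 = 0.8005.
Steady-state plasma level ∝ 1/CL, so new value = 11.0 / 0.8005 = 13.7 μg/mL.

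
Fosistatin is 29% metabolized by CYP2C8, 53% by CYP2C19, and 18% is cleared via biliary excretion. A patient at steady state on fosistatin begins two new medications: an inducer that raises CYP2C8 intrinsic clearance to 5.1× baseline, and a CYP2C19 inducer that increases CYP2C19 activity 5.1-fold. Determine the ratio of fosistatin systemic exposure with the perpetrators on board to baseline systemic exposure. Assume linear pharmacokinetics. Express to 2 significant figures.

The CYP2C8 pathway (29% of clearance) is boosted to 5.1× activity: 0.29 × 5.1 = 1.479.
The CYP2C19 pathway (53% of clearance) rises to 5.1× activity: 0.53 × 5.1 = 2.703.
Non-CYP routes (18%) are unchanged.
Relative clearance = 1.479 + 2.703 + 0.18 = 4.362.
Net systemic exposure ratio = 1 / 4.362 = 0.23.

0.23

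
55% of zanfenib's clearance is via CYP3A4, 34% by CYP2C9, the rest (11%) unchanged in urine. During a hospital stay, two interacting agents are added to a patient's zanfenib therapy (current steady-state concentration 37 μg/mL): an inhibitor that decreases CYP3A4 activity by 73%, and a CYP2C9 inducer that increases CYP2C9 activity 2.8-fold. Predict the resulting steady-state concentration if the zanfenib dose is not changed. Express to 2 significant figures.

31 μg/mL

The CYP3A4 pathway (55% of clearance) drops to 0.27× activity: 0.55 × 0.27 = 0.1485.
The CYP2C9 pathway (34% of clearance) increases to 2.8× activity: 0.34 × 2.8 = 0.952.
The remaining 11% of clearance is unaffected.
New clearance relative to baseline: 0.1485 + 0.952 + 0.11 = 1.2105.
Steady-state concentration ∝ 1/CL: new value = 37 / 1.2105 = 31 μg/mL.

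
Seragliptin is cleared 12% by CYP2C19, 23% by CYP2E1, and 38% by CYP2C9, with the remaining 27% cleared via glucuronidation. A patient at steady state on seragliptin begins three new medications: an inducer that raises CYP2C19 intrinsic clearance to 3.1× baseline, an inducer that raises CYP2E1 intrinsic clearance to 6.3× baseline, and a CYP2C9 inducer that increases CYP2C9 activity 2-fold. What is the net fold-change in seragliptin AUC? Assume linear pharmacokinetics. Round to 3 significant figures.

0.351

The CYP2C19 pathway (12% of clearance) is boosted to 3.1× activity: 0.12 × 3.1 = 0.372.
The CYP2E1 pathway (23% of clearance) is boosted to 6.3× activity: 0.23 × 6.3 = 1.449.
The CYP2C9 pathway (38% of clearance) increases to 2× activity: 0.38 × 2 = 0.76.
Non-CYP routes (27%) are unchanged.
Relative clearance = 0.372 + 1.449 + 0.76 + 0.27 = 2.851.
Because AUC varies inversely with clearance, the combined effect is 1 / 2.851 = 0.351.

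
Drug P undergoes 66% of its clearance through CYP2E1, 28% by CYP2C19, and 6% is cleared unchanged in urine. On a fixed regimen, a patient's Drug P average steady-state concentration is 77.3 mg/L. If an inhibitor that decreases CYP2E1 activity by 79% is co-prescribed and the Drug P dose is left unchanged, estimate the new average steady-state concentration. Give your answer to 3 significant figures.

162 mg/L

The CYP2E1 pathway (66% of clearance) drops to 0.21× activity: 0.66 × 0.21 = 0.1386.
CYP2C19 (28%) and the residual 6% are unaffected.
Relative clearance = 0.1386 + 0.28 + 0.06 = 0.4786.
Average steady-state concentration ∝ 1/CL, so new value = 77.3 / 0.4786 = 162 mg/L.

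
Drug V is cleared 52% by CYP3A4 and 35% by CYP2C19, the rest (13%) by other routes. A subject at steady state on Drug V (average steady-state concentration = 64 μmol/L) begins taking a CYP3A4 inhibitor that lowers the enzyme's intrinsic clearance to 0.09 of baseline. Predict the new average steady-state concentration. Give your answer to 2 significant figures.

The CYP3A4 pathway (52% of clearance) falls to 0.09× activity: 0.52 × 0.09 = 0.0468.
CYP2C19 (35%) and the residual 13% are unaffected.
New clearance relative to baseline: 0.0468 + 0.35 + 0.13 = 0.5268.
Average steady-state concentration ∝ 1/CL, so new value = 64 / 0.5268 = 1.2 × 10² μmol/L.

1.2 × 10² μmol/L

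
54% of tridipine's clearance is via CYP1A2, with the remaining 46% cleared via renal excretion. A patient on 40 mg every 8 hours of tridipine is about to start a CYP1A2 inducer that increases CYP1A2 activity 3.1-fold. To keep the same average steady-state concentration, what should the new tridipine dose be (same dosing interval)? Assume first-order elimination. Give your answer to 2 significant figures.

The CYP1A2 pathway (54% of clearance) is boosted to 3.1× activity: 0.54 × 3.1 = 1.674.
The remaining 46% of clearance is unaffected.
CL_new/CL_old = 1.674 + 0.46 = 2.134.
Exposure is unchanged when dose changes in proportion to clearance. New dose = 40 mg × 2.134 = 85 mg.

85 mg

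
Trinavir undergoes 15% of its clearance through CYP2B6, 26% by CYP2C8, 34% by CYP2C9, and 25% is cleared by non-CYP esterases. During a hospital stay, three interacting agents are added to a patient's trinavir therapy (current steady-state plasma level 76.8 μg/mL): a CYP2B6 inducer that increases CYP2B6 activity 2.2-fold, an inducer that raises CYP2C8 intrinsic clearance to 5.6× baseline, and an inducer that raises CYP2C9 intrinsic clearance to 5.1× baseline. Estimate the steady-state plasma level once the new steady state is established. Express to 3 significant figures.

The CYP2B6 pathway (15% of clearance) rises to 2.2× activity: 0.15 × 2.2 = 0.33.
The CYP2C8 pathway (26% of clearance) is boosted to 5.6× activity: 0.26 × 5.6 = 1.456.
The CYP2C9 pathway (34% of clearance) rises to 5.1× activity: 0.34 × 5.1 = 1.734.
Non-CYP routes (25%) are unchanged.
Relative clearance = 0.33 + 1.456 + 1.734 + 0.25 = 3.77.
New steady-state plasma level = 76.8 / 3.77 = 20.4 μg/mL (concentration scales inversely with clearance).

20.4 μg/mL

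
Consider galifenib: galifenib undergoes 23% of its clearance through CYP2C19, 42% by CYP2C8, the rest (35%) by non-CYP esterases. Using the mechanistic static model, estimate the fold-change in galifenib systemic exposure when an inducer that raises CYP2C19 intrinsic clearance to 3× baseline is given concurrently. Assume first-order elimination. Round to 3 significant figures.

0.685

CYP2C19: 0.23 × 3 = 0.69
CYP2C8: 0.42 (unchanged)
Other: 0.35 (unchanged)
New clearance relative to baseline: 0.69 + 0.42 + 0.35 = 1.46.
Since systemic exposure ∝ 1/CL, the ratio is 1 / 1.46 = 0.685.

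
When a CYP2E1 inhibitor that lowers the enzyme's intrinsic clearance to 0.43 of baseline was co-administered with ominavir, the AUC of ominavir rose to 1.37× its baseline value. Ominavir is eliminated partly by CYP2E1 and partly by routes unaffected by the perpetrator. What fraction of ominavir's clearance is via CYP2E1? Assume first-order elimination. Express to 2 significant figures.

CL'/CL = 1 / 1.37 = 0.7299
0.43·fm + (1 − fm) = 0.7299
fm = (0.7299 − 1) / (0.43 − 1) = 0.47

0.47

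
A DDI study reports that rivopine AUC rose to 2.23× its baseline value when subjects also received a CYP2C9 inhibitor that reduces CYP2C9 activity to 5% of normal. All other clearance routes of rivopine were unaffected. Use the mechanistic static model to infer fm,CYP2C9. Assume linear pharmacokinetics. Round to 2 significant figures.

CL'/CL = 1 / 2.23 = 0.4484
0.05·fm + (1 − fm) = 0.4484
fm = (0.4484 − 1) / (0.05 − 1) = 0.58

0.58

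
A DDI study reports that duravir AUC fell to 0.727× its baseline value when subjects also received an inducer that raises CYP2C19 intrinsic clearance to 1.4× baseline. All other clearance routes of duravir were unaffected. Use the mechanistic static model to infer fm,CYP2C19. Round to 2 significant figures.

0.94

CL'/CL = 1 / 0.727 = 1.376
1.4·fm + (1 − fm) = 1.376
fm = (1.376 − 1) / (1.4 − 1) = 0.94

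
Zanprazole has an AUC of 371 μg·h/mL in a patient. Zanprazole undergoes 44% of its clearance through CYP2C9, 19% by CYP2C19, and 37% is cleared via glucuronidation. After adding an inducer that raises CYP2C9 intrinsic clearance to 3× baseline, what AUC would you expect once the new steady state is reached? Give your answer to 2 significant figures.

2.0 × 10² μg·h/mL

CYP2C9: 0.44 × 3 = 1.32
CYP2C19: 0.19 (unchanged)
Other: 0.37 (unchanged)
New clearance relative to baseline: 1.32 + 0.19 + 0.37 = 1.88.
AUC ∝ 1/CL, so new value = 371 / 1.88 = 2.0 × 10² μg·h/mL.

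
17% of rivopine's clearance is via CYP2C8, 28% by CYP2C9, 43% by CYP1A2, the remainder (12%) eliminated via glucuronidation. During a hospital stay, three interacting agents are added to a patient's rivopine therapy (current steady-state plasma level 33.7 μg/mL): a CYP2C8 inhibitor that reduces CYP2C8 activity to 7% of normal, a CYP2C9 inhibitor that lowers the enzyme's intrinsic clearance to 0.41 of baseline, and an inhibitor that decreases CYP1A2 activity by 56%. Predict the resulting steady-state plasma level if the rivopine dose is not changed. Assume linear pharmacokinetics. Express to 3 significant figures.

The CYP2C8 pathway (17% of clearance) is reduced to 0.07× activity: 0.17 × 0.07 = 0.0119.
The CYP2C9 pathway (28% of clearance) is reduced to 0.41× activity: 0.28 × 0.41 = 0.1148.
The CYP1A2 pathway (43% of clearance) is reduced to 0.44× activity: 0.43 × 0.44 = 0.1892.
Non-CYP routes (12%) are unchanged.
Relative clearance = 0.0119 + 0.1148 + 0.1892 + 0.12 = 0.4359.
Dividing the baseline by the relative clearance: 33.7 / 0.4359 = 77.3 μg/mL.

77.3 μg/mL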